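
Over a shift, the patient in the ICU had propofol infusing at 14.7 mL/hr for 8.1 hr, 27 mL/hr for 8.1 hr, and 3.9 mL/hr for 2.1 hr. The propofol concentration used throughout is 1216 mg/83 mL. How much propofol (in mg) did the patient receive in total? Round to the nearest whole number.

5069 mg

Concentration = 1216 mg ÷ 83 mL = 14.6506 mg/mL
Stage 1: 14.7 mL/hr × 8.1 hr = 119.07 mL → 119.07 mL × 14.6506 mg/mL = 1744.447 mg
Stage 2: 27 mL/hr × 8.1 hr = 218.7 mL → 218.7 mL × 14.6506 mg/mL = 3204.087 mg
Stage 3: 3.9 mL/hr × 2.1 hr = 8.19 mL → 8.19 mL × 14.6506 mg/mL = 119.9884 mg
Total = 1744.447 + 3204.087 + 119.9884 = 5068.522 mg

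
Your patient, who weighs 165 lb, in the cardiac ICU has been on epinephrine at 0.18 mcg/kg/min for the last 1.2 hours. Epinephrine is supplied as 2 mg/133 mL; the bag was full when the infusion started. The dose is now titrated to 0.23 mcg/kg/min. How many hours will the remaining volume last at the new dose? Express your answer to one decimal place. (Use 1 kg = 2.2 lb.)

Initial rate:
Weight = 165 lb ÷ 2.2 lb/kg = 75 kg
Dose = 0.18 mcg/kg/min × 75 kg = 13.5 mcg/min
13.5 mcg/min × 60 min/hr = 810 mcg/hr
Concentration = 2 mg ÷ 133 mL = 0.01503759 mg/mL = 15.03759 mcg/mL
Rate = 810 mcg/hr ÷ 15.03759 mcg/mL = 53.865 mL/hr
Volume infused so far = 53.865 mL/hr × 1.2 hr = 64.638 mL
Volume remaining = 133 − 64.638 = 68.362 mL
New rate:
Dose = 0.23 mcg/kg/min × 75 kg = 17.25 mcg/min
17.25 mcg/min × 60 min/hr = 1035 mcg/hr
Rate = 1035 mcg/hr ÷ 15.03759 mcg/mL = 68.8275 mL/hr
Time remaining = 68.362 mL ÷ 68.8275 mL/hr = 0.9932367 hr

1.0 hours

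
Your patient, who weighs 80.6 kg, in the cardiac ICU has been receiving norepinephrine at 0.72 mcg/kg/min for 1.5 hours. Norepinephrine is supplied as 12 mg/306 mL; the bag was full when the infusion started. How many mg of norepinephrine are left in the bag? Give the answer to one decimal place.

6.8 mg

Dose = 0.72 mcg/kg/min × 80.6 kg = 58.032 mcg/min
58.032 mcg/min × 60 min/hr = 3481.92 mcg/hr
Concentration = 12 mg ÷ 306 mL = 0.03921569 mg/mL = 39.21569 mcg/mL
Rate = 3481.92 mcg/hr ÷ 39.21569 mcg/mL = 88.78896 mL/hr
Volume infused = 88.78896 mL/hr × 1.5 hr = 133.1834 mL
Volume remaining = 306 − 133.1834 = 172.8166 mL
Drug remaining = 172.8166 mL × 39.21569 mcg/mL = 6777.12 mcg = 6.77712 mg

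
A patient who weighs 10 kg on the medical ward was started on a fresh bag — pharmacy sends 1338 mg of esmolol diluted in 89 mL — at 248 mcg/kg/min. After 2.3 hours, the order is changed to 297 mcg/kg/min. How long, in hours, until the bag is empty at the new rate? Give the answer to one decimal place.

Initial rate:
Dose = 248 mcg/kg/min × 10 kg = 2480 mcg/min
2480 mcg/min × 60 min/hr = 148800 mcg/hr
Concentration = 1338 mg ÷ 89 mL = 15.03371 mg/mL = 15033.71 mcg/mL
Rate = 148800 mcg/hr ÷ 15033.71 mcg/mL = 9.897758 mL/hr
Volume infused so far = 9.897758 mL/hr × 2.3 hr = 22.76484 mL
Volume remaining = 89 − 22.76484 = 66.23516 mL
New rate:
Dose = 297 mcg/kg/min × 10 kg = 2970 mcg/min
2970 mcg/min × 60 min/hr = 178200 mcg/hr
Rate = 178200 mcg/hr ÷ 15033.71 mcg/mL = 11.85336 mL/hr
Time remaining = 66.23516 mL ÷ 11.85336 mL/hr = 5.587879 hr

5.6 hours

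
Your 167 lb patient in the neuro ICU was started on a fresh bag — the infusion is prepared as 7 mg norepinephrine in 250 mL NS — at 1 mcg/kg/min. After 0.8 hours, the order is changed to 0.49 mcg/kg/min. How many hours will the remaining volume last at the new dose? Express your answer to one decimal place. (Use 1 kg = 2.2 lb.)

1.5 hours

Initial rate:
Weight = 167 lb ÷ 2.2 lb/kg = 75.90909 kg
Dose = 1 mcg/kg/min × 75.90909 kg = 75.90909 mcg/min
75.90909 mcg/min × 60 min/hr = 4554.545 mcg/hr
Concentration = 7 mg ÷ 250 mL = 0.028 mg/mL = 28 mcg/mL
Rate = 4554.545 mcg/hr ÷ 28 mcg/mL = 162.6623 mL/hr
Volume infused so far = 162.6623 mL/hr × 0.8 hr = 130.1299 mL
Volume remaining = 250 − 130.1299 = 119.8701 mL
New rate:
Dose = 0.49 mcg/kg/min × 75.90909 kg = 37.19545 mcg/min
37.19545 mcg/min × 60 min/hr = 2231.727 mcg/hr
Rate = 2231.727 mcg/hr ÷ 28 mcg/mL = 79.70455 mL/hr
Time remaining = 119.8701 mL ÷ 79.70455 mL/hr = 1.503931 hr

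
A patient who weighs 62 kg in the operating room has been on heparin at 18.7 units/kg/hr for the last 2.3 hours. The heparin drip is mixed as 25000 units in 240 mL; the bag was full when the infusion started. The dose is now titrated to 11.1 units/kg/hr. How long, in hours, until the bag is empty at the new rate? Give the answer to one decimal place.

Initial rate:
Dose = 18.7 units/kg/hr × 62 kg = 1159.4 units/hr
Concentration = 25000 units ÷ 240 mL = 104.1667 units/mL
Rate = 1159.4 units/hr ÷ 104.1667 units/mL = 11.13024 mL/hr
Volume infused so far = 11.13024 mL/hr × 2.3 hr = 25.59955 mL
Volume remaining = 240 − 25.59955 = 214.4004 mL
New rate:
Dose = 11.1 units/kg/hr × 62 kg = 688.2 units/hr
Rate = 688.2 units/hr ÷ 104.1667 units/mL = 6.60672 mL/hr
Time remaining = 214.4004 mL ÷ 6.60672 mL/hr = 32.45187 hr

32.5 hours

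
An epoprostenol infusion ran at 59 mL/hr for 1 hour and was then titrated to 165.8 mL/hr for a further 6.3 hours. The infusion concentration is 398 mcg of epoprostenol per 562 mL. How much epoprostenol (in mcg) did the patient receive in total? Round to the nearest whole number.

Concentration = 398 mcg ÷ 562 mL = 0.7081851 mcg/mL
Stage 1: 59 mL/hr × 1 hr = 59 mL → 59 mL × 0.7081851 mcg/mL = 41.78292 mcg
Stage 2: 165.8 mL/hr × 6.3 hr = 1044.54 mL → 1044.54 mL × 0.7081851 mcg/mL = 739.7276 mcg
Total = 41.78292 + 739.7276 = 781.5105 mcg

782 mcg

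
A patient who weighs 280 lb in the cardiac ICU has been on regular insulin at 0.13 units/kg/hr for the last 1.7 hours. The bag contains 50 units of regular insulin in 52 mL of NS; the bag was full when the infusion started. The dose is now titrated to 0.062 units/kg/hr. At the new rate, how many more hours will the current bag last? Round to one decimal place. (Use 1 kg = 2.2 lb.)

Initial rate:
Weight = 280 lb ÷ 2.2 lb/kg = 127.2727 kg
Dose = 0.13 units/kg/hr × 127.2727 kg = 16.54545 units/hr
Concentration = 50 units ÷ 52 mL = 0.9615385 units/mL
Rate = 16.54545 units/hr ÷ 0.9615385 units/mL = 17.20727 mL/hr
Volume infused so far = 17.20727 mL/hr × 1.7 hr = 29.25236 mL
Volume remaining = 52 − 29.25236 = 22.74764 mL
New rate:
Dose = 0.062 units/kg/hr × 127.2727 kg = 7.890909 units/hr
Rate = 7.890909 units/hr ÷ 0.9615385 units/mL = 8.206545 mL/hr
Time remaining = 22.74764 mL ÷ 8.206545 mL/hr = 2.771889 hr

2.8 hours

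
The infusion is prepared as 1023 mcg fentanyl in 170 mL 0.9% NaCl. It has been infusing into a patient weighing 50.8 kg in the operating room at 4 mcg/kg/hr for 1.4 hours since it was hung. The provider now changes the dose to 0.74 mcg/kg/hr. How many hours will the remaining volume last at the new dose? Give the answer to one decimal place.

19.6 hours

Initial rate:
Dose = 4 mcg/kg/hr × 50.8 kg = 203.2 mcg/hr
Concentration = 1023 mcg ÷ 170 mL = 6.017647 mcg/mL
Rate = 203.2 mcg/hr ÷ 6.017647 mcg/mL = 33.76735 mL/hr
Volume infused so far = 33.76735 mL/hr × 1.4 hr = 47.27429 mL
Volume remaining = 170 − 47.27429 = 122.7257 mL
New rate:
Dose = 0.74 mcg/kg/hr × 50.8 kg = 37.592 mcg/hr
Rate = 37.592 mcg/hr ÷ 6.017647 mcg/mL = 6.24696 mL/hr
Time remaining = 122.7257 mL ÷ 6.24696 mL/hr = 19.64567 hr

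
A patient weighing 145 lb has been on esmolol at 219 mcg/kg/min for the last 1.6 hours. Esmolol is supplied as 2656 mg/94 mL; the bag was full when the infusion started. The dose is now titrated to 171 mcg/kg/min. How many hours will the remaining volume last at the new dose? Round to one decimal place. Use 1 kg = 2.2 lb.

Initial rate:
Weight = 145 lb ÷ 2.2 lb/kg = 65.90909 kg
Dose = 219 mcg/kg/min × 65.90909 kg = 14434.09 mcg/min
14434.09 mcg/min × 60 min/hr = 866045.5 mcg/hr
Concentration = 2656 mg ÷ 94 mL = 28.25532 mg/mL = 28255.32 mcg/mL
Rate = 866045.5 mcg/hr ÷ 28255.32 mcg/mL = 30.65071 mL/hr
Volume infused so far = 30.65071 mL/hr × 1.6 hr = 49.04113 mL
Volume remaining = 94 − 49.04113 = 44.95887 mL
New rate:
Dose = 171 mcg/kg/min × 65.90909 kg = 11270.45 mcg/min
11270.45 mcg/min × 60 min/hr = 676227.3 mcg/hr
Rate = 676227.3 mcg/hr ÷ 28255.32 mcg/mL = 23.93274 mL/hr
Time remaining = 44.95887 mL ÷ 23.93274 mL/hr = 1.878551 hr

1.9 hours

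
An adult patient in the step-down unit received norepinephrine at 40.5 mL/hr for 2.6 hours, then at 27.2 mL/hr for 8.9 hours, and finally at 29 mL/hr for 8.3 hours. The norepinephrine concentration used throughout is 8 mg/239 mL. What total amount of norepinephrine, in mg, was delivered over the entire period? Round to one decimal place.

19.7 mg

Concentration = 8 mg ÷ 239 mL = 0.0334728 mg/mL
Stage 1: 40.5 mL/hr × 2.6 hr = 105.3 mL → 105.3 mL × 0.0334728 mg/mL = 3.524686 mg
Stage 2: 27.2 mL/hr × 8.9 hr = 242.08 mL → 242.08 mL × 0.0334728 mg/mL = 8.103096 mg
Stage 3: 29 mL/hr × 8.3 hr = 240.7 mL → 240.7 mL × 0.0334728 mg/mL = 8.056904 mg
Total = 3.524686 + 8.103096 + 8.056904 = 19.68469 mg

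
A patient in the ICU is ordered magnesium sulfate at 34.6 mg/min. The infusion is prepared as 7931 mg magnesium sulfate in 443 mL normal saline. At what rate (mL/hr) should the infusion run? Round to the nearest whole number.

34.6 mg/min × 60 min/hr = 2076 mg/hr
Concentration = 7931 mg ÷ 443 mL = 17.90293 mg/mL
Rate = 2076 mg/hr ÷ 17.90293 mg/mL = 115.9586 mL/hr

116 mL/hr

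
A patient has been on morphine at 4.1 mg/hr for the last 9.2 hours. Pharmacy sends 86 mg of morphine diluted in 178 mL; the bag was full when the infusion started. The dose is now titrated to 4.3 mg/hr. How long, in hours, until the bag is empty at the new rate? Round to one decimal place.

11.2 hours

Initial rate:
Concentration = 86 mg ÷ 178 mL = 0.4831461 mg/mL
Rate = 4.1 mg/hr ÷ 0.4831461 mg/mL = 8.486047 mL/hr
Volume infused so far = 8.486047 mL/hr × 9.2 hr = 78.07163 mL
Volume remaining = 178 − 78.07163 = 99.92837 mL
New rate:
Rate = 4.3 mg/hr ÷ 0.4831461 mg/mL = 8.9 mL/hr
Time remaining = 99.92837 mL ÷ 8.9 mL/hr = 11.22791 hr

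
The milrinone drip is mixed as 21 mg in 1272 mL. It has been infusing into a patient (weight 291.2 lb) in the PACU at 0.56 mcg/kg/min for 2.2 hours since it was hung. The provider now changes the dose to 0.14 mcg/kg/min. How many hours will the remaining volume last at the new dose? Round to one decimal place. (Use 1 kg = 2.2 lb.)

10.1 hours

Initial rate:
Weight = 291.2 lb ÷ 2.2 lb/kg = 132.3636 kg
Dose = 0.56 mcg/kg/min × 132.3636 kg = 74.12364 mcg/min
74.12364 mcg/min × 60 min/hr = 4447.418 mcg/hr
Concentration = 21 mg ÷ 1272 mL = 0.01650943 mg/mL = 16.50943 mcg/mL
Rate = 4447.418 mcg/hr ÷ 16.50943 mcg/mL = 269.3865 mL/hr
Volume infused so far = 269.3865 mL/hr × 2.2 hr = 592.6502 mL
Volume remaining = 1272 − 592.6502 = 679.3498 mL
New rate:
Dose = 0.14 mcg/kg/min × 132.3636 kg = 18.53091 mcg/min
18.53091 mcg/min × 60 min/hr = 1111.855 mcg/hr
Rate = 1111.855 mcg/hr ÷ 16.50943 mcg/mL = 67.34662 mL/hr
Time remaining = 679.3498 mL ÷ 67.34662 mL/hr = 10.08736 hr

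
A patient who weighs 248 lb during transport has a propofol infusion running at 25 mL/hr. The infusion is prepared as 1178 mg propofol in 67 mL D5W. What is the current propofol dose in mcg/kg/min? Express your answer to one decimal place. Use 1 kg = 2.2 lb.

Weight = 248 lb ÷ 2.2 lb/kg = 112.7273 kg
Concentration = 1178 mg ÷ 67 mL = 17.58209 mg/mL = 17582.09 mcg/mL
Drug rate = 25 mL/hr × 17582.09 mcg/mL = 439552.2 mcg/hr
439552.2 mcg/hr ÷ 60 min/hr = 7325.871 mcg/min
7325.871 mcg/min ÷ 112.7273 kg = 64.98756 mcg/kg/min

65.0 mcg/kg/min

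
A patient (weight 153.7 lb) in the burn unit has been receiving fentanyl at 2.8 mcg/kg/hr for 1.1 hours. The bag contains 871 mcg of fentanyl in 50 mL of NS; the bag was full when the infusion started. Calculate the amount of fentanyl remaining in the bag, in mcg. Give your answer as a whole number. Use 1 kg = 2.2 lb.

656 mcg

Weight = 153.7 lb ÷ 2.2 lb/kg = 69.86364 kg
Dose = 2.8 mcg/kg/hr × 69.86364 kg = 195.6182 mcg/hr
Concentration = 871 mcg ÷ 50 mL = 17.42 mcg/mL
Rate = 195.6182 mcg/hr ÷ 17.42 mcg/mL = 11.22952 mL/hr
Volume infused = 11.22952 mL/hr × 1.1 hr = 12.35247 mL
Volume remaining = 50 − 12.35247 = 37.64753 mL
Drug remaining = 37.64753 mL × 17.42 mcg/mL = 655.82 mcg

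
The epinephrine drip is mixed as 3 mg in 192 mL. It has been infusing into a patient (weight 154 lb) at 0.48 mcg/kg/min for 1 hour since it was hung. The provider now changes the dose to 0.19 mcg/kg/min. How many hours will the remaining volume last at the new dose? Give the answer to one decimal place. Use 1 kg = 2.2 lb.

Initial rate:
Weight = 154 lb ÷ 2.2 lb/kg = 70 kg
Dose = 0.48 mcg/kg/min × 70 kg = 33.6 mcg/min
33.6 mcg/min × 60 min/hr = 2016 mcg/hr
Concentration = 3 mg ÷ 192 mL = 0.015625 mg/mL = 15.625 mcg/mL
Rate = 2016 mcg/hr ÷ 15.625 mcg/mL = 129.024 mL/hr
Volume infused so far = 129.024 mL/hr × 1 hr = 129.024 mL
Volume remaining = 192 − 129.024 = 62.976 mL
New rate:
Dose = 0.19 mcg/kg/min × 70 kg = 13.3 mcg/min
13.3 mcg/min × 60 min/hr = 798 mcg/hr
Rate = 798 mcg/hr ÷ 15.625 mcg/mL = 51.072 mL/hr
Time remaining = 62.976 mL ÷ 51.072 mL/hr = 1.233083 hr

1.2 hours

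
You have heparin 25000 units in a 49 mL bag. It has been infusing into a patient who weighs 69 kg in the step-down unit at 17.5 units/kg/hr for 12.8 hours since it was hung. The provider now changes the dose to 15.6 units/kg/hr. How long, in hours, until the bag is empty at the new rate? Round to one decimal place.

8.9 hours

Initial rate:
Dose = 17.5 units/kg/hr × 69 kg = 1207.5 units/hr
Concentration = 25000 units ÷ 49 mL = 510.2041 units/mL
Rate = 1207.5 units/hr ÷ 510.2041 units/mL = 2.3667 mL/hr
Volume infused so far = 2.3667 mL/hr × 12.8 hr = 30.29376 mL
Volume remaining = 49 − 30.29376 = 18.70624 mL
New rate:
Dose = 15.6 units/kg/hr × 69 kg = 1076.4 units/hr
Rate = 1076.4 units/hr ÷ 510.2041 units/mL = 2.109744 mL/hr
Time remaining = 18.70624 mL ÷ 2.109744 mL/hr = 8.866592 hr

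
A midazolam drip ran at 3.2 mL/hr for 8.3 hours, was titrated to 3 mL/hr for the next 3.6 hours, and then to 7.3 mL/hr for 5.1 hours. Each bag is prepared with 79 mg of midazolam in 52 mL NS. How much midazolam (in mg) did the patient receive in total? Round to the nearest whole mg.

113 mg

Concentration = 79 mg ÷ 52 mL = 1.519231 mg/mL
Stage 1: 3.2 mL/hr × 8.3 hr = 26.56 mL → 26.56 mL × 1.519231 mg/mL = 40.35077 mg
Stage 2: 3 mL/hr × 3.6 hr = 10.8 mL → 10.8 mL × 1.519231 mg/mL = 16.40769 mg
Stage 3: 7.3 mL/hr × 5.1 hr = 37.23 mL → 37.23 mL × 1.519231 mg/mL = 56.56096 mg
Total = 40.35077 + 16.40769 + 56.56096 = 113.3194 mg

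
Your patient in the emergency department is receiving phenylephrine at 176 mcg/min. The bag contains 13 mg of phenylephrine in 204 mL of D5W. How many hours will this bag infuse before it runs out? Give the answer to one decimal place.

176 mcg/min × 60 min/hr = 10560 mcg/hr
Concentration = 13 mg ÷ 204 mL = 0.06372549 mg/mL = 63.72549 mcg/mL
Rate = 10560 mcg/hr ÷ 63.72549 mcg/mL = 165.7108 mL/hr
Duration = 204 mL ÷ 165.7108 mL/hr = 1.231061 hr

1.2 hours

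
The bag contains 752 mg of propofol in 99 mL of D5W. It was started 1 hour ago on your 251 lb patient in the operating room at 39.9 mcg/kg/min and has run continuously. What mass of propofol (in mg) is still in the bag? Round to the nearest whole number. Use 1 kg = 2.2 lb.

479 mg

Weight = 251 lb ÷ 2.2 lb/kg = 114.0909 kg
Dose = 39.9 mcg/kg/min × 114.0909 kg = 4552.227 mcg/min
4552.227 mcg/min × 60 min/hr = 273133.6 mcg/hr
Concentration = 752 mg ÷ 99 mL = 7.59596 mg/mL = 7595.96 mcg/mL
Rate = 273133.6 mcg/hr ÷ 7595.96 mcg/mL = 35.95775 mL/hr
Volume infused = 35.95775 mL/hr × 1 hr = 35.95775 mL
Volume remaining = 99 − 35.95775 = 63.04225 mL
Drug remaining = 63.04225 mL × 7595.96 mcg/mL = 478866.4 mcg = 478.8664 mg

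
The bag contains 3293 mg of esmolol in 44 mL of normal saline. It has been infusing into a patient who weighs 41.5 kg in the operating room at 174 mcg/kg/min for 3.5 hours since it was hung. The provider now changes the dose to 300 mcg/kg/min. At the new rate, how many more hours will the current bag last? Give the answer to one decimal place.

2.4 hours

Initial rate:
Dose = 174 mcg/kg/min × 41.5 kg = 7221 mcg/min
7221 mcg/min × 60 min/hr = 433260 mcg/hr
Concentration = 3293 mg ÷ 44 mL = 74.84091 mg/mL = 74840.91 mcg/mL
Rate = 433260 mcg/hr ÷ 74840.91 mcg/mL = 5.78908 mL/hr
Volume infused so far = 5.78908 mL/hr × 3.5 hr = 20.26178 mL
Volume remaining = 44 − 20.26178 = 23.73822 mL
New rate:
Dose = 300 mcg/kg/min × 41.5 kg = 12450 mcg/min
12450 mcg/min × 60 min/hr = 747000 mcg/hr
Rate = 747000 mcg/hr ÷ 74840.91 mcg/mL = 9.981172 mL/hr
Time remaining = 23.73822 mL ÷ 9.981172 mL/hr = 2.3783 hr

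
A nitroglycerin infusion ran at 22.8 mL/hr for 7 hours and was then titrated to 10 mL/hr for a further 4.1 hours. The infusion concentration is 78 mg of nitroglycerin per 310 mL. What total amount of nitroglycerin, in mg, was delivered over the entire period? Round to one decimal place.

Concentration = 78 mg ÷ 310 mL = 0.2516129 mg/mL
Stage 1: 22.8 mL/hr × 7 hr = 159.6 mL → 159.6 mL × 0.2516129 mg/mL = 40.15742 mg
Stage 2: 10 mL/hr × 4.1 hr = 41 mL → 41 mL × 0.2516129 mg/mL = 10.31613 mg
Total = 40.15742 + 10.31613 = 50.47355 mg

50.5 mg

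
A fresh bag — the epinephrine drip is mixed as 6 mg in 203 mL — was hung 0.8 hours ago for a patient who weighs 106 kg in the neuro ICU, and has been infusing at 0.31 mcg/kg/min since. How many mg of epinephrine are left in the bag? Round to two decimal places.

4.42 mg

Dose = 0.31 mcg/kg/min × 106 kg = 32.86 mcg/min
32.86 mcg/min × 60 min/hr = 1971.6 mcg/hr
Concentration = 6 mg ÷ 203 mL = 0.02955665 mg/mL = 29.55665 mcg/mL
Rate = 1971.6 mcg/hr ÷ 29.55665 mcg/mL = 66.7058 mL/hr
Volume infused = 66.7058 mL/hr × 0.8 hr = 53.36464 mL
Volume remaining = 203 − 53.36464 = 149.6354 mL
Drug remaining = 149.6354 mL × 29.55665 mcg/mL = 4422.72 mcg = 4.42272 mg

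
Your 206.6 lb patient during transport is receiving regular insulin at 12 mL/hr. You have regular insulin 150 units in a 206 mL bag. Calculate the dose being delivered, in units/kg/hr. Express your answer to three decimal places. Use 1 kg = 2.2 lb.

Weight = 206.6 lb ÷ 2.2 lb/kg = 93.90909 kg
Concentration = 150 units ÷ 206 mL = 0.7281553 units/mL
Drug rate = 12 mL/hr × 0.7281553 units/mL = 8.737864 units/hr
8.737864 units/hr ÷ 93.90909 kg = 0.09304599 units/kg/hr

0.093 units/kg/hr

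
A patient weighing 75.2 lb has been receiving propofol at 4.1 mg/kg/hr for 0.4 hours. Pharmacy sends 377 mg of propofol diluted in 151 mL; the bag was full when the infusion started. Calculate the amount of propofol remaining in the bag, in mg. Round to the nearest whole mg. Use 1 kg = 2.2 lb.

Weight = 75.2 lb ÷ 2.2 lb/kg = 34.18182 kg
Dose = 4.1 mg/kg/hr × 34.18182 kg = 140.1455 mg/hr
Concentration = 377 mg ÷ 151 mL = 2.496689 mg/mL
Rate = 140.1455 mg/hr ÷ 2.496689 mg/mL = 56.13253 mL/hr
Volume infused = 56.13253 mL/hr × 0.4 hr = 22.45301 mL
Volume remaining = 151 − 22.45301 = 128.547 mL
Drug remaining = 128.547 mL × 2.496689 mg/mL = 320.9418 mg

321 mg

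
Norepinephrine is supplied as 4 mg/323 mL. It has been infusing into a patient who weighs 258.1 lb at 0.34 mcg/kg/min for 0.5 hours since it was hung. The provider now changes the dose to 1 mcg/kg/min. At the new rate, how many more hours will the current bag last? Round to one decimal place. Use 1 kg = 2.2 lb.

Initial rate:
Weight = 258.1 lb ÷ 2.2 lb/kg = 117.3182 kg
Dose = 0.34 mcg/kg/min × 117.3182 kg = 39.88818 mcg/min
39.88818 mcg/min × 60 min/hr = 2393.291 mcg/hr
Concentration = 4 mg ÷ 323 mL = 0.0123839 mg/mL = 12.3839 mcg/mL
Rate = 2393.291 mcg/hr ÷ 12.3839 mcg/mL = 193.2582 mL/hr
Volume infused so far = 193.2582 mL/hr × 0.5 hr = 96.62912 mL
Volume remaining = 323 − 96.62912 = 226.3709 mL
New rate:
Dose = 1 mcg/kg/min × 117.3182 kg = 117.3182 mcg/min
117.3182 mcg/min × 60 min/hr = 7039.091 mcg/hr
Rate = 7039.091 mcg/hr ÷ 12.3839 mcg/mL = 568.4066 mL/hr
Time remaining = 226.3709 mL ÷ 568.4066 mL/hr = 0.3982552 hr

0.4 hours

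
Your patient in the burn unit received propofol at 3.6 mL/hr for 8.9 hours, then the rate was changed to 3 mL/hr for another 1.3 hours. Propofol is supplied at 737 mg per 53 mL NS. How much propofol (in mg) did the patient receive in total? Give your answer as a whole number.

Concentration = 737 mg ÷ 53 mL = 13.90566 mg/mL
Stage 1: 3.6 mL/hr × 8.9 hr = 32.04 mL → 32.04 mL × 13.90566 mg/mL = 445.5374 mg
Stage 2: 3 mL/hr × 1.3 hr = 3.9 mL → 3.9 mL × 13.90566 mg/mL = 54.23208 mg
Total = 445.5374 + 54.23208 = 499.7694 mg

500 mg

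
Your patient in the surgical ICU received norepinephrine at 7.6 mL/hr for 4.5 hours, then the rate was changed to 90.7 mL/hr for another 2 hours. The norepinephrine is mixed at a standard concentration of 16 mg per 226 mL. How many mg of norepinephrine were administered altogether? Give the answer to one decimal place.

Concentration = 16 mg ÷ 226 mL = 0.07079646 mg/mL
Stage 1: 7.6 mL/hr × 4.5 hr = 34.2 mL → 34.2 mL × 0.07079646 mg/mL = 2.421239 mg
Stage 2: 90.7 mL/hr × 2 hr = 181.4 mL → 181.4 mL × 0.07079646 mg/mL = 12.84248 mg
Total = 2.421239 + 12.84248 = 15.26372 mg

15.3 mg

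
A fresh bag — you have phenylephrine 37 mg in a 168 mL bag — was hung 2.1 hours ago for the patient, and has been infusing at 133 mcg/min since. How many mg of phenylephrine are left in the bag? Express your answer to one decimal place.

20.2 mg

133 mcg/min × 60 min/hr = 7980 mcg/hr
Concentration = 37 mg ÷ 168 mL = 0.2202381 mg/mL = 220.2381 mcg/mL
Rate = 7980 mcg/hr ÷ 220.2381 mcg/mL = 36.23351 mL/hr
Volume infused = 36.23351 mL/hr × 2.1 hr = 76.09038 mL
Volume remaining = 168 − 76.09038 = 91.90962 mL
Drug remaining = 91.90962 mL × 220.2381 mcg/mL = 20242 mcg = 20.242 mg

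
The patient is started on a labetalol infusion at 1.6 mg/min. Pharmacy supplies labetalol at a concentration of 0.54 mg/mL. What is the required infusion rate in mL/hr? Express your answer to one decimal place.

177.8 mL/hr

1.6 mg/min × 60 min/hr = 96 mg/hr
Rate = 96 mg/hr ÷ 0.54 mg/mL = 177.7778 mL/hr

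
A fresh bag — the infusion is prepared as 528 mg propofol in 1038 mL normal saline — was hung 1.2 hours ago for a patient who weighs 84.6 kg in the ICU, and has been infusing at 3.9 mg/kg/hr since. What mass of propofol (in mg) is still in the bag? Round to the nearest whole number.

132 mg

Dose = 3.9 mg/kg/hr × 84.6 kg = 329.94 mg/hr
Concentration = 528 mg ÷ 1038 mL = 0.5086705 mg/mL
Rate = 329.94 mg/hr ÷ 0.5086705 mg/mL = 648.632 mL/hr
Volume infused = 648.632 mL/hr × 1.2 hr = 778.3585 mL
Volume remaining = 1038 − 778.3585 = 259.6415 mL
Drug remaining = 259.6415 mL × 0.5086705 mg/mL = 132.072 mg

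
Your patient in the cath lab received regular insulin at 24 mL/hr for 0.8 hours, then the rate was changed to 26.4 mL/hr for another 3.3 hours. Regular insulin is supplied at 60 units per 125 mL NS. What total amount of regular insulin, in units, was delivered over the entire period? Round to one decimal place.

Concentration = 60 units ÷ 125 mL = 0.48 units/mL
Stage 1: 24 mL/hr × 0.8 hr = 19.2 mL → 19.2 mL × 0.48 units/mL = 9.216 units
Stage 2: 26.4 mL/hr × 3.3 hr = 87.12 mL → 87.12 mL × 0.48 units/mL = 41.8176 units
Total = 9.216 + 41.8176 = 51.0336 units

51.0 units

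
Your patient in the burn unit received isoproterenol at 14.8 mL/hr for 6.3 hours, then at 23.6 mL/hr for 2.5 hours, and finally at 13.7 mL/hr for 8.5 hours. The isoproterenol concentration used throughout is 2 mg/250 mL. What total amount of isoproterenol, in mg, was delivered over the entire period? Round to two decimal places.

2.15 mg

Concentration = 2 mg ÷ 250 mL = 0.008 mg/mL
Stage 1: 14.8 mL/hr × 6.3 hr = 93.24 mL → 93.24 mL × 0.008 mg/mL = 0.74592 mg
Stage 2: 23.6 mL/hr × 2.5 hr = 59 mL → 59 mL × 0.008 mg/mL = 0.472 mg
Stage 3: 13.7 mL/hr × 8.5 hr = 116.45 mL → 116.45 mL × 0.008 mg/mL = 0.9316 mg
Total = 0.74592 + 0.472 + 0.9316 = 2.14952 mg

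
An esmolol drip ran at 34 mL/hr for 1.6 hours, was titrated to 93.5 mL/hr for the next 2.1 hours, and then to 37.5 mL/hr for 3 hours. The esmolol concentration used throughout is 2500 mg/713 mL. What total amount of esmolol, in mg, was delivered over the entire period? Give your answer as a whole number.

1274 mg

Concentration = 2500 mg ÷ 713 mL = 3.506311 mg/mL
Stage 1: 34 mL/hr × 1.6 hr = 54.4 mL → 54.4 mL × 3.506311 mg/mL = 190.7433 mg
Stage 2: 93.5 mL/hr × 2.1 hr = 196.35 mL → 196.35 mL × 3.506311 mg/mL = 688.4642 mg
Stage 3: 37.5 mL/hr × 3 hr = 112.5 mL → 112.5 mL × 3.506311 mg/mL = 394.46 mg
Total = 190.7433 + 688.4642 + 394.46 = 1273.668 mg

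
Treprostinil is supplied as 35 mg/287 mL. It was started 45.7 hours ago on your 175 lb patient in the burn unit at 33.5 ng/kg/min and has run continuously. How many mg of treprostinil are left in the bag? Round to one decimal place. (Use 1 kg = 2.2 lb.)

27.7 mg

Weight = 175 lb ÷ 2.2 lb/kg = 79.54545 kg
Dose = 33.5 ng/kg/min × 79.54545 kg = 2664.773 ng/min
2664.773 ng/min × 60 min/hr = 159886.4 ng/hr
Concentration = 35 mg ÷ 287 mL = 0.1219512 mg/mL = 121951.2 ng/mL
Rate = 159886.4 ng/hr ÷ 121951.2 ng/mL = 1.311068 mL/hr
Volume infused = 1.311068 mL/hr × 45.7 hr = 59.91582 mL
Volume remaining = 287 − 59.91582 = 227.0842 mL
Drug remaining = 227.0842 mL × 121951.2 ng/mL = 27693193 ng = 27.69319 mg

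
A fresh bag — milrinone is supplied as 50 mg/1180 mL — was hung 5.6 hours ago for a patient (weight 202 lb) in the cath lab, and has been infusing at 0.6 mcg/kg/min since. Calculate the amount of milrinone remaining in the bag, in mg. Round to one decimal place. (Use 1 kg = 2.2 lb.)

31.5 mg

Weight = 202 lb ÷ 2.2 lb/kg = 91.81818 kg
Dose = 0.6 mcg/kg/min × 91.81818 kg = 55.09091 mcg/min
55.09091 mcg/min × 60 min/hr = 3305.455 mcg/hr
Concentration = 50 mg ÷ 1180 mL = 0.04237288 mg/mL = 42.37288 mcg/mL
Rate = 3305.455 mcg/hr ÷ 42.37288 mcg/mL = 78.00873 mL/hr
Volume infused = 78.00873 mL/hr × 5.6 hr = 436.8489 mL
Volume remaining = 1180 − 436.8489 = 743.1511 mL
Drug remaining = 743.1511 mL × 42.37288 mcg/mL = 31489.45 mcg = 31.48945 mg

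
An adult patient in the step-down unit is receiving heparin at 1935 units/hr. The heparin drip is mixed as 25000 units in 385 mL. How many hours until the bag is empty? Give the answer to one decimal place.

12.9 hours

Concentration = 25000 units ÷ 385 mL = 64.93506 units/mL
Rate = 1935 units/hr ÷ 64.93506 units/mL = 29.799 mL/hr
Duration = 385 mL ÷ 29.799 mL/hr = 12.9199 hr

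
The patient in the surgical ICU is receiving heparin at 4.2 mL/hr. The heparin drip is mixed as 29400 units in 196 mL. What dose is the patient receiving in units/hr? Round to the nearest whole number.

630 units/hr

Concentration = 29400 units ÷ 196 mL = 150 units/mL
Drug rate = 4.2 mL/hr × 150 units/mL = 630 units/hr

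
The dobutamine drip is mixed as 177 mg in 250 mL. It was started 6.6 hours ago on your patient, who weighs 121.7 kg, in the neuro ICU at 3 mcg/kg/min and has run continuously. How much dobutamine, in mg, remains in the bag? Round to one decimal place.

32.4 mg

Dose = 3 mcg/kg/min × 121.7 kg = 365.1 mcg/min
365.1 mcg/min × 60 min/hr = 21906 mcg/hr
Concentration = 177 mg ÷ 250 mL = 0.708 mg/mL = 708 mcg/mL
Rate = 21906 mcg/hr ÷ 708 mcg/mL = 30.94068 mL/hr
Volume infused = 30.94068 mL/hr × 6.6 hr = 204.2085 mL
Volume remaining = 250 − 204.2085 = 45.79153 mL
Drug remaining = 45.79153 mL × 708 mcg/mL = 32420.4 mcg = 32.4204 mg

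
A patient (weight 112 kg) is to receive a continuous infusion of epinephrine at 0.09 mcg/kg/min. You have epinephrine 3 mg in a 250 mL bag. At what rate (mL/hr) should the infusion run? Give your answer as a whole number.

50 mL/hr

Dose = 0.09 mcg/kg/min × 112 kg = 10.08 mcg/min
10.08 mcg/min × 60 min/hr = 604.8 mcg/hr
Concentration = 3 mg ÷ 250 mL = 0.012 mg/mL = 12 mcg/mL
Rate = 604.8 mcg/hr ÷ 12 mcg/mL = 50.4 mL/hr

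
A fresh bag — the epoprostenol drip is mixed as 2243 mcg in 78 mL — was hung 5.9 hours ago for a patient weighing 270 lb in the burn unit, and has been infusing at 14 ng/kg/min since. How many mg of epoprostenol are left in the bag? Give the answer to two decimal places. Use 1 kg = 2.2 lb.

Weight = 270 lb ÷ 2.2 lb/kg = 122.7273 kg
Dose = 14 ng/kg/min × 122.7273 kg = 1718.182 ng/min
1718.182 ng/min × 60 min/hr = 103090.9 ng/hr
Concentration = 2243 mcg ÷ 78 mL = 28.75641 mcg/mL = 28756.41 ng/mL
Rate = 103090.9 ng/hr ÷ 28756.41 ng/mL = 3.584971 mL/hr
Volume infused = 3.584971 mL/hr × 5.9 hr = 21.15133 mL
Volume remaining = 78 − 21.15133 = 56.84867 mL
Drug remaining = 56.84867 mL × 28756.41 ng/mL = 1634764 ng = 1.634764 mg

1.63 mg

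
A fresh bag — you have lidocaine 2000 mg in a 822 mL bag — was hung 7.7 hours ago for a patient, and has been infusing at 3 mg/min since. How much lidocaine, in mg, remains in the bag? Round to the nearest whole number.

614 mg

3 mg/min × 60 min/hr = 180 mg/hr
Concentration = 2000 mg ÷ 822 mL = 2.43309 mg/mL
Rate = 180 mg/hr ÷ 2.43309 mg/mL = 73.98 mL/hr
Volume infused = 73.98 mL/hr × 7.7 hr = 569.646 mL
Volume remaining = 822 − 569.646 = 252.354 mL
Drug remaining = 252.354 mL × 2.43309 mg/mL = 614 mg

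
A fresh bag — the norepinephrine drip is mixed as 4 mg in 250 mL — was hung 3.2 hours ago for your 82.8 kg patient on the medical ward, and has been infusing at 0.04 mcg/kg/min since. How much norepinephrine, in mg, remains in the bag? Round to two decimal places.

3.36 mg

Dose = 0.04 mcg/kg/min × 82.8 kg = 3.312 mcg/min
3.312 mcg/min × 60 min/hr = 198.72 mcg/hr
Concentration = 4 mg ÷ 250 mL = 0.016 mg/mL = 16 mcg/mL
Rate = 198.72 mcg/hr ÷ 16 mcg/mL = 12.42 mL/hr
Volume infused = 12.42 mL/hr × 3.2 hr = 39.744 mL
Volume remaining = 250 − 39.744 = 210.256 mL
Drug remaining = 210.256 mL × 16 mcg/mL = 3364.096 mcg = 3.364096 mg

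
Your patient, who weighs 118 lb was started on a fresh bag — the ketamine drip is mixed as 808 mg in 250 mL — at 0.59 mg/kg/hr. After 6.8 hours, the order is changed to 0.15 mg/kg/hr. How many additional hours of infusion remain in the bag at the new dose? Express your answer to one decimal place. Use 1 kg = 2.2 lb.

73.7 hours

Initial rate:
Weight = 118 lb ÷ 2.2 lb/kg = 53.63636 kg
Dose = 0.59 mg/kg/hr × 53.63636 kg = 31.64545 mg/hr
Concentration = 808 mg ÷ 250 mL = 3.232 mg/mL
Rate = 31.64545 mg/hr ÷ 3.232 mg/mL = 9.791292 mL/hr
Volume infused so far = 9.791292 mL/hr × 6.8 hr = 66.58078 mL
Volume remaining = 250 − 66.58078 = 183.4192 mL
New rate:
Dose = 0.15 mg/kg/hr × 53.63636 kg = 8.045455 mg/hr
Rate = 8.045455 mg/hr ÷ 3.232 mg/mL = 2.489311 mL/hr
Time remaining = 183.4192 mL ÷ 2.489311 mL/hr = 73.68271 hr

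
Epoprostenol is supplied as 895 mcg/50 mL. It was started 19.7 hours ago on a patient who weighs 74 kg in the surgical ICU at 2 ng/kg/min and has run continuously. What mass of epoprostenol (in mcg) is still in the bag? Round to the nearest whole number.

720 mcg

Dose = 2 ng/kg/min × 74 kg = 148 ng/min
148 ng/min × 60 min/hr = 8880 ng/hr
Concentration = 895 mcg ÷ 50 mL = 17.9 mcg/mL = 17900 ng/mL
Rate = 8880 ng/hr ÷ 17900 ng/mL = 0.4960894 mL/hr
Volume infused = 0.4960894 mL/hr × 19.7 hr = 9.772961 mL
Volume remaining = 50 − 9.772961 = 40.22704 mL
Drug remaining = 40.22704 mL × 17900 ng/mL = 720064 ng = 720.064 mcg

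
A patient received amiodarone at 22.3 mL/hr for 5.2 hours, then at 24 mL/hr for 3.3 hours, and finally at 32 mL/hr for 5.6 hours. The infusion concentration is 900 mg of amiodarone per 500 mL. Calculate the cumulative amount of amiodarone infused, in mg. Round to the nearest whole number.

Concentration = 900 mg ÷ 500 mL = 1.8 mg/mL
Stage 1: 22.3 mL/hr × 5.2 hr = 115.96 mL → 115.96 mL × 1.8 mg/mL = 208.728 mg
Stage 2: 24 mL/hr × 3.3 hr = 79.2 mL → 79.2 mL × 1.8 mg/mL = 142.56 mg
Stage 3: 32 mL/hr × 5.6 hr = 179.2 mL → 179.2 mL × 1.8 mg/mL = 322.56 mg
Total = 208.728 + 142.56 + 322.56 = 673.848 mg

674 mg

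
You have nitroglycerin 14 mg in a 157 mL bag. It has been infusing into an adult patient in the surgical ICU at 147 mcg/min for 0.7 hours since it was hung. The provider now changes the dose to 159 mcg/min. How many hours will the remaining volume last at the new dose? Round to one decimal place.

Initial rate:
147 mcg/min × 60 min/hr = 8820 mcg/hr
Concentration = 14 mg ÷ 157 mL = 0.08917197 mg/mL = 89.17197 mcg/mL
Rate = 8820 mcg/hr ÷ 89.17197 mcg/mL = 98.91 mL/hr
Volume infused so far = 98.91 mL/hr × 0.7 hr = 69.237 mL
Volume remaining = 157 − 69.237 = 87.763 mL
New rate:
159 mcg/min × 60 min/hr = 9540 mcg/hr
Rate = 9540 mcg/hr ÷ 89.17197 mcg/mL = 106.9843 mL/hr
Time remaining = 87.763 mL ÷ 106.9843 mL/hr = 0.8203354 hr

0.8 hours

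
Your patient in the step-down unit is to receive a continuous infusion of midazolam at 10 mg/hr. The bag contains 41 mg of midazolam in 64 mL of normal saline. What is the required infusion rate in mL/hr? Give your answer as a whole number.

Concentration = 41 mg ÷ 64 mL = 0.640625 mg/mL
Rate = 10 mg/hr ÷ 0.640625 mg/mL = 15.60976 mL/hr

16 mL/hr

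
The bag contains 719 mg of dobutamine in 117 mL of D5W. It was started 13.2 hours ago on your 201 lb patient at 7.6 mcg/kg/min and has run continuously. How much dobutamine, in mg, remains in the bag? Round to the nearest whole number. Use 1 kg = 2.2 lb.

Weight = 201 lb ÷ 2.2 lb/kg = 91.36364 kg
Dose = 7.6 mcg/kg/min × 91.36364 kg = 694.3636 mcg/min
694.3636 mcg/min × 60 min/hr = 41661.82 mcg/hr
Concentration = 719 mg ÷ 117 mL = 6.145299 mg/mL = 6145.299 mcg/mL
Rate = 41661.82 mcg/hr ÷ 6145.299 mcg/mL = 6.779461 mL/hr
Volume infused = 6.779461 mL/hr × 13.2 hr = 89.48889 mL
Volume remaining = 117 − 89.48889 = 27.51111 mL
Drug remaining = 27.51111 mL × 6145.299 mcg/mL = 169064 mcg = 169.064 mg

169 mg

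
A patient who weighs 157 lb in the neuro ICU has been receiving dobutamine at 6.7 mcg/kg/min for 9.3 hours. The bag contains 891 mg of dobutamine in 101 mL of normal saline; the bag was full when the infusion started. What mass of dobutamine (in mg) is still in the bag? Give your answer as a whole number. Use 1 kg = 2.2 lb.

624 mg

Weight = 157 lb ÷ 2.2 lb/kg = 71.36364 kg
Dose = 6.7 mcg/kg/min × 71.36364 kg = 478.1364 mcg/min
478.1364 mcg/min × 60 min/hr = 28688.18 mcg/hr
Concentration = 891 mg ÷ 101 mL = 8.821782 mg/mL = 8821.782 mcg/mL
Rate = 28688.18 mcg/hr ÷ 8821.782 mcg/mL = 3.251971 mL/hr
Volume infused = 3.251971 mL/hr × 9.3 hr = 30.24333 mL
Volume remaining = 101 − 30.24333 = 70.75667 mL
Drug remaining = 70.75667 mL × 8821.782 mcg/mL = 624199.9 mcg = 624.1999 mg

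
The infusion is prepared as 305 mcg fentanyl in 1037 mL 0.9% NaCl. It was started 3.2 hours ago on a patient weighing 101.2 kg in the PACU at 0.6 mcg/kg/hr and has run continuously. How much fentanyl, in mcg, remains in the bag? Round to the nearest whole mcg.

Dose = 0.6 mcg/kg/hr × 101.2 kg = 60.72 mcg/hr
Concentration = 305 mcg ÷ 1037 mL = 0.2941176 mcg/mL
Rate = 60.72 mcg/hr ÷ 0.2941176 mcg/mL = 206.448 mL/hr
Volume infused = 206.448 mL/hr × 3.2 hr = 660.6336 mL
Volume remaining = 1037 − 660.6336 = 376.3664 mL
Drug remaining = 376.3664 mL × 0.2941176 mcg/mL = 110.696 mcg

111 mcg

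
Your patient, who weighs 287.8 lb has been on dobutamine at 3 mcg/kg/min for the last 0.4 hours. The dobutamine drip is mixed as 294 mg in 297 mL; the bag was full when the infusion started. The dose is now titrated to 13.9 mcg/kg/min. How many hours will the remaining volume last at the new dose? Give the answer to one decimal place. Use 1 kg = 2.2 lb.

Initial rate:
Weight = 287.8 lb ÷ 2.2 lb/kg = 130.8182 kg
Dose = 3 mcg/kg/min × 130.8182 kg = 392.4545 mcg/min
392.4545 mcg/min × 60 min/hr = 23547.27 mcg/hr
Concentration = 294 mg ÷ 297 mL = 0.989899 mg/mL = 989.899 mcg/mL
Rate = 23547.27 mcg/hr ÷ 989.899 mcg/mL = 23.78755 mL/hr
Volume infused so far = 23.78755 mL/hr × 0.4 hr = 9.51502 mL
Volume remaining = 297 − 9.51502 = 287.485 mL
New rate:
Dose = 13.9 mcg/kg/min × 130.8182 kg = 1818.373 mcg/min
1818.373 mcg/min × 60 min/hr = 109102.4 mcg/hr
Rate = 109102.4 mcg/hr ÷ 989.899 mcg/mL = 110.2157 mL/hr
Time remaining = 287.485 mL ÷ 110.2157 mL/hr = 2.608386 hr

2.6 hours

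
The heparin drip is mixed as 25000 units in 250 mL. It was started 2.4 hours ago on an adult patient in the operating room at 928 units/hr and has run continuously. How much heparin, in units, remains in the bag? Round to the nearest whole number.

22773 units

Concentration = 25000 units ÷ 250 mL = 100 units/mL
Rate = 928 units/hr ÷ 100 units/mL = 9.28 mL/hr
Volume infused = 9.28 mL/hr × 2.4 hr = 22.272 mL
Volume remaining = 250 − 22.272 = 227.728 mL
Drug remaining = 227.728 mL × 100 units/mL = 22772.8 units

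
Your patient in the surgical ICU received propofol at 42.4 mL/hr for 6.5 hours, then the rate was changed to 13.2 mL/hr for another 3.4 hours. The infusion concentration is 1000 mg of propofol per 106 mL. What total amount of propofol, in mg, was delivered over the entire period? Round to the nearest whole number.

3023 mg

Concentration = 1000 mg ÷ 106 mL = 9.433962 mg/mL
Stage 1: 42.4 mL/hr × 6.5 hr = 275.6 mL → 275.6 mL × 9.433962 mg/mL = 2600 mg
Stage 2: 13.2 mL/hr × 3.4 hr = 44.88 mL → 44.88 mL × 9.433962 mg/mL = 423.3962 mg
Total = 2600 + 423.3962 = 3023.396 mg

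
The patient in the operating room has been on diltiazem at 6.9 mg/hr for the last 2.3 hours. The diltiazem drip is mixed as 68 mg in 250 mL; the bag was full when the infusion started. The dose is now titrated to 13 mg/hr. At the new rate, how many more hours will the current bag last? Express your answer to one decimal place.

4.0 hours

Initial rate:
Concentration = 68 mg ÷ 250 mL = 0.272 mg/mL
Rate = 6.9 mg/hr ÷ 0.272 mg/mL = 25.36765 mL/hr
Volume infused so far = 25.36765 mL/hr × 2.3 hr = 58.34559 mL
Volume remaining = 250 − 58.34559 = 191.6544 mL
New rate:
Rate = 13 mg/hr ÷ 0.272 mg/mL = 47.79412 mL/hr
Time remaining = 191.6544 mL ÷ 47.79412 mL/hr = 4.01 hr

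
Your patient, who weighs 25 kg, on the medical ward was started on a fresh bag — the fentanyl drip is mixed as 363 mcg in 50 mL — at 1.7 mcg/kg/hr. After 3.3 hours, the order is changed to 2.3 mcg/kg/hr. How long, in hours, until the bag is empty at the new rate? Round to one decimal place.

Initial rate:
Dose = 1.7 mcg/kg/hr × 25 kg = 42.5 mcg/hr
Concentration = 363 mcg ÷ 50 mL = 7.26 mcg/mL
Rate = 42.5 mcg/hr ÷ 7.26 mcg/mL = 5.853994 mL/hr
Volume infused so far = 5.853994 mL/hr × 3.3 hr = 19.31818 mL
Volume remaining = 50 − 19.31818 = 30.68182 mL
New rate:
Dose = 2.3 mcg/kg/hr × 25 kg = 57.5 mcg/hr
Rate = 57.5 mcg/hr ÷ 7.26 mcg/mL = 7.92011 mL/hr
Time remaining = 30.68182 mL ÷ 7.92011 mL/hr = 3.873913 hr

3.9 hours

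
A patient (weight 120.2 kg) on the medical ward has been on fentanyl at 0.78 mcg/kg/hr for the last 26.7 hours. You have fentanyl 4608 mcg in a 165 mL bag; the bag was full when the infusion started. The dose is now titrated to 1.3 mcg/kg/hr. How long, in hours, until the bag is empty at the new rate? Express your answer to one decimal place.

Initial rate:
Dose = 0.78 mcg/kg/hr × 120.2 kg = 93.756 mcg/hr
Concentration = 4608 mcg ÷ 165 mL = 27.92727 mcg/mL
Rate = 93.756 mcg/hr ÷ 27.92727 mcg/mL = 3.357148 mL/hr
Volume infused so far = 3.357148 mL/hr × 26.7 hr = 89.63586 mL
Volume remaining = 165 − 89.63586 = 75.36414 mL
New rate:
Dose = 1.3 mcg/kg/hr × 120.2 kg = 156.26 mcg/hr
Rate = 156.26 mcg/hr ÷ 27.92727 mcg/mL = 5.595247 mL/hr
Time remaining = 75.36414 mL ÷ 5.595247 mL/hr = 13.46931 hr

13.5 hours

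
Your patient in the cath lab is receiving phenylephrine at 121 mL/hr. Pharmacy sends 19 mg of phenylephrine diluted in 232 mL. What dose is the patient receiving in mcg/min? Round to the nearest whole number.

Concentration = 19 mg ÷ 232 mL = 0.08189655 mg/mL = 81.89655 mcg/mL
Drug rate = 121 mL/hr × 81.89655 mcg/mL = 9909.483 mcg/hr
9909.483 mcg/hr ÷ 60 min/hr = 165.158 mcg/min

165 mcg/min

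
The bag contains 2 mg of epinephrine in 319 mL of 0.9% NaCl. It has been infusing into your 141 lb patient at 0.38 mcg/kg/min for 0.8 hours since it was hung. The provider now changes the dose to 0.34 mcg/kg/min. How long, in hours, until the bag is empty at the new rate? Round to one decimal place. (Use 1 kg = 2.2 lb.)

Initial rate:
Weight = 141 lb ÷ 2.2 lb/kg = 64.09091 kg
Dose = 0.38 mcg/kg/min × 64.09091 kg = 24.35455 mcg/min
24.35455 mcg/min × 60 min/hr = 1461.273 mcg/hr
Concentration = 2 mg ÷ 319 mL = 0.006269592 mg/mL = 6.269592 mcg/mL
Rate = 1461.273 mcg/hr ÷ 6.269592 mcg/mL = 233.073 mL/hr
Volume infused so far = 233.073 mL/hr × 0.8 hr = 186.4584 mL
Volume remaining = 319 − 186.4584 = 132.5416 mL
New rate:
Dose = 0.34 mcg/kg/min × 64.09091 kg = 21.79091 mcg/min
21.79091 mcg/min × 60 min/hr = 1307.455 mcg/hr
Rate = 1307.455 mcg/hr ÷ 6.269592 mcg/mL = 208.539 mL/hr
Time remaining = 132.5416 mL ÷ 208.539 mL/hr = 0.6355722 hr

0.6 hours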